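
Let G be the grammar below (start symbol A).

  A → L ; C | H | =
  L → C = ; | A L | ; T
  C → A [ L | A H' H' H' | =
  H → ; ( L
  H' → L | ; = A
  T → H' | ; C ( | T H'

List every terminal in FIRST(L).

From L → C = ;: add FIRST(C) = { ;, = }.
From L → A L: add FIRST(A) = { ;, = }.
L → ; T contributes {;}.
Union: FIRST(L) = { ;, = }.

{ ;, = }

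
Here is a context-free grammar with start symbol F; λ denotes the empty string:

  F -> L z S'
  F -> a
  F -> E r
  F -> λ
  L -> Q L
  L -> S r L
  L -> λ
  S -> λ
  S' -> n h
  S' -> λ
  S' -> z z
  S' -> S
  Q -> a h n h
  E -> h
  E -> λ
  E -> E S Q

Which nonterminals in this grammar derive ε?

Directly nullable (have an λ-production): F, L, S, S', E.
No other nonterminal has a production whose RHS symbols are all nullable.

{ E, F, L, S, S' }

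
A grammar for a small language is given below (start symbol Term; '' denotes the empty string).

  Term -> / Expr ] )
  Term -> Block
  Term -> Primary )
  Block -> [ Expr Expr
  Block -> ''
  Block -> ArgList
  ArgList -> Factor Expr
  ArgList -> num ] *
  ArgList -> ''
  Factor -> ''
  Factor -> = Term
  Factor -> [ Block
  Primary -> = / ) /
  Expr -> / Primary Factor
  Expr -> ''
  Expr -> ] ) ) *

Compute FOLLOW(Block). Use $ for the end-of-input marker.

{ $, /, ] }

In Term -> Block: Block is at the end, add FOLLOW(Term) = { $, /, ] }.
In Factor -> [ Block: Block is at the end, add FOLLOW(Factor) = { $, /, ] }.
Union: FOLLOW(Block) = { $, /, ] }.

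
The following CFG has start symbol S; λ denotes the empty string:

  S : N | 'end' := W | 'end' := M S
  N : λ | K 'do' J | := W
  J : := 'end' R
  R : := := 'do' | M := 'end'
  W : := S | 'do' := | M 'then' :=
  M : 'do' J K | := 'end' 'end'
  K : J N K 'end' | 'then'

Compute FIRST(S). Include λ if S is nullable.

{ 'end', 'then', :=, λ }

From S : N: add FIRST(N) = { 'then', :=, λ } (including λ since N is nullable).
S : 'end' := W contributes {'end'}.
S : 'end' := M S contributes {'end'}.
Union: FIRST(S) = { 'end', 'then', :=, λ }.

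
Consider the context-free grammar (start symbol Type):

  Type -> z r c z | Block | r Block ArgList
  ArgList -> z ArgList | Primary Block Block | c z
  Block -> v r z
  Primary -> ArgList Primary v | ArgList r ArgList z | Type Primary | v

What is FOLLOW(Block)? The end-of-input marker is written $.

{ $, c, r, v, z }

In Type -> Block: Block is at the end, add FOLLOW(Type) = { $, c, r, v, z }.
In Type -> r Block ArgList: add FIRST(ArgList) = { c, r, v, z }.
In ArgList -> Primary Block Block: add FIRST(Block) = { v }.
In ArgList -> Primary Block Block: Block is at the end, add FOLLOW(ArgList) = { $, c, r, v, z }.
Union: FOLLOW(Block) = { $, c, r, v, z }.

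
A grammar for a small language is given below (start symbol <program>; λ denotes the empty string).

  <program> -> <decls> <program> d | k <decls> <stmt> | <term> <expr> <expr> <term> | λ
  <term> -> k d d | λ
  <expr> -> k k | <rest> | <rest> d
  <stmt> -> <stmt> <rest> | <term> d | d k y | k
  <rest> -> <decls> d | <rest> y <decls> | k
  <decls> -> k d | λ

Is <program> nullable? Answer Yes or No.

Yes

<program> has an λ-production, so <program> ⇒ λ.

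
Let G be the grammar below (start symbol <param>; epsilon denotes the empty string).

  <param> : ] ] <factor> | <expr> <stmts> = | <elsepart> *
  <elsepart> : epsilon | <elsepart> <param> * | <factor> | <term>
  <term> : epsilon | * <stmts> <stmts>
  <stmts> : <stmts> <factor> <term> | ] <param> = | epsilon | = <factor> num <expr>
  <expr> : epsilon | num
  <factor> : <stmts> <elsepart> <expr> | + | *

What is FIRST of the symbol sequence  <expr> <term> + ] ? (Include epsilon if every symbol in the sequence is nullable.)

Add FIRST(<expr>)\{epsilon} = { num }; <expr> is nullable, continue.
Add FIRST(<term>)\{epsilon} = { * }; <term> is nullable, continue.
+ is a terminal; add {+} and stop.

{ *, +, num }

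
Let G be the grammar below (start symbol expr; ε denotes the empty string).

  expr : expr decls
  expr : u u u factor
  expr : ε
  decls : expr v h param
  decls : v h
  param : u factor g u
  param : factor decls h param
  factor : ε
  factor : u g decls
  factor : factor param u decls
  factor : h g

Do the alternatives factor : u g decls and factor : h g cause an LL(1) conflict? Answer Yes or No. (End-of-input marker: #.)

FIRST(u g decls) = { u } and FIRST(h g) = { h }.
The FIRST sets are disjoint and neither alternative is nullable — no conflict.

No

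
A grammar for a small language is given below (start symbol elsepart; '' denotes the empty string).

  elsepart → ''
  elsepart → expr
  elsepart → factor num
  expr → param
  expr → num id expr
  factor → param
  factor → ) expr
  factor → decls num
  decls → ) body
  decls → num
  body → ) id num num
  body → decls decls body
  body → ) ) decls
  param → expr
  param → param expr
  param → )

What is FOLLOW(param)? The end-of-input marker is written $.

In expr → param: param is at the end, add FOLLOW(expr) = { $, ), num }.
In factor → param: param is at the end, add FOLLOW(factor) = { num }.
In param → param expr: add FIRST(expr) = { ), num }.
Union: FOLLOW(param) = { $, ), num }.

{ $, ), num }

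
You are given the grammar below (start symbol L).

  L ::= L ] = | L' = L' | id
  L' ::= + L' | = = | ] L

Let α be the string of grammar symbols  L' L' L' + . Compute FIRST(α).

{ +, =, ] }

Add FIRST(L') = { +, =, ] }; L' is not nullable, stop.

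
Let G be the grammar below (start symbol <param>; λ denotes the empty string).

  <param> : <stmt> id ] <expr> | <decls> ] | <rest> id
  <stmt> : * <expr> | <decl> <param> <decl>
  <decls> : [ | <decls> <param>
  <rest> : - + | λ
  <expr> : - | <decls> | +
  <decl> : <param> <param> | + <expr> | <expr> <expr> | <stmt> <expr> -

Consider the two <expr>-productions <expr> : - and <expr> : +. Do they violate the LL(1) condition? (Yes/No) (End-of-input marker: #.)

No

FIRST(-) = { - } and FIRST(+) = { + }.
The FIRST sets are disjoint and neither alternative is nullable — no conflict.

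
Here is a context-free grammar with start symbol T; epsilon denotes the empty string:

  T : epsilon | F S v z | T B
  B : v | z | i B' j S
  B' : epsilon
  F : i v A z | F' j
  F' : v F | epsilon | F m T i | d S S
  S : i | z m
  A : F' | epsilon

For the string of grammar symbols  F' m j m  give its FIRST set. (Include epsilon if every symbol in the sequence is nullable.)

Add FIRST(F')\{epsilon} = { d, i, j, v }; F' is nullable, continue.
m is a terminal; add {m} and stop.

{ d, i, j, m, v }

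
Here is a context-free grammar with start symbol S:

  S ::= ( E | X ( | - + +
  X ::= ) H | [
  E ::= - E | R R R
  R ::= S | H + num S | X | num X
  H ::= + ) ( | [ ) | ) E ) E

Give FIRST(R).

From R ::= S: add FIRST(S) = { (, ), -, [ }.
From R ::= H + num S: add FIRST(H) = { ), +, [ }.
From R ::= X: add FIRST(X) = { ), [ }.
R ::= num X contributes {num}.
Union: FIRST(R) = { (, ), +, -, [, num }.

{ (, ), +, -, [, num }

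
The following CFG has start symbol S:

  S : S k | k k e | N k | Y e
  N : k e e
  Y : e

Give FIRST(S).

From S : S k: add FIRST(S) = { e, k }.
S : k k e contributes {k}.
From S : N k: add FIRST(N) = { k }.
From S : Y e: add FIRST(Y) = { e }.
Union: FIRST(S) = { e, k }.

{ e, k }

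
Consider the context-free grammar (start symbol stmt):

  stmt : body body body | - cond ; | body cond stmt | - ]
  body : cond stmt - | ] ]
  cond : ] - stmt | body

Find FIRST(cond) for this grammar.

{ ] }

cond : ] - stmt contributes {]}.
From cond : body: add FIRST(body) = { ] }.
Union: FIRST(cond) = { ] }.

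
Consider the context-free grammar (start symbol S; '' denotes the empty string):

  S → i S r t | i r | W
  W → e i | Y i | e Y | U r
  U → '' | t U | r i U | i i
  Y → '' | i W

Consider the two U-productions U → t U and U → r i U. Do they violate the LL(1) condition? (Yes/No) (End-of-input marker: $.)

FIRST(t U) = { t } and FIRST(r i U) = { r }.
The FIRST sets are disjoint and neither alternative is nullable — no conflict.

No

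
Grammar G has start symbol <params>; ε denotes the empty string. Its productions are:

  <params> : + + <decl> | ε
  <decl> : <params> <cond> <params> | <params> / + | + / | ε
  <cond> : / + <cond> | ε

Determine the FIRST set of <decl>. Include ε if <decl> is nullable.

From <decl> : <params> <cond> <params>: <params>, <cond>, <params> nullable, take FIRST(<params>) ∪ FIRST(<cond>) ∪ FIRST(<params>) = { +, / }; also ε since the whole RHS is nullable.
From <decl> : <params> / +: <params> nullable, take FIRST(<params>) ∪ {/} = { +, / }.
<decl> : + / contributes {+}.
<decl> : ε contributes ε.
Union: FIRST(<decl>) = { +, /, ε }.

{ +, /, ε }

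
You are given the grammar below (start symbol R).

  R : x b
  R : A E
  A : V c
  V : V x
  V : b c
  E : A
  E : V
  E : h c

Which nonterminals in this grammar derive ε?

No nonterminal has an empty production or an RHS whose symbols are all nullable.

{ } (none)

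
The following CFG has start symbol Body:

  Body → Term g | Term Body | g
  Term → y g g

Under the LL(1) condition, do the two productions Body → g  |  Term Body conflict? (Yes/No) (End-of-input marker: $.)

No

FIRST(g) = { g } and FIRST(Term Body) = { y }.
The FIRST sets are disjoint and neither alternative is nullable — no conflict.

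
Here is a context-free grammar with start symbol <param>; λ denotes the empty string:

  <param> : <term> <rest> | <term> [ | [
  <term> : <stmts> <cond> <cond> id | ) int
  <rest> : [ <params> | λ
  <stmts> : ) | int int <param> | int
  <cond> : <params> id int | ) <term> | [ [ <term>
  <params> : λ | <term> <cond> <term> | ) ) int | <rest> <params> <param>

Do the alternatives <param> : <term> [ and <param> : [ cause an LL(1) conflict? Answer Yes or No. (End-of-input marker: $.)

No

FIRST(<term> [) = { ), int } and FIRST([) = { [ }.
The FIRST sets are disjoint and neither alternative is nullable — no conflict.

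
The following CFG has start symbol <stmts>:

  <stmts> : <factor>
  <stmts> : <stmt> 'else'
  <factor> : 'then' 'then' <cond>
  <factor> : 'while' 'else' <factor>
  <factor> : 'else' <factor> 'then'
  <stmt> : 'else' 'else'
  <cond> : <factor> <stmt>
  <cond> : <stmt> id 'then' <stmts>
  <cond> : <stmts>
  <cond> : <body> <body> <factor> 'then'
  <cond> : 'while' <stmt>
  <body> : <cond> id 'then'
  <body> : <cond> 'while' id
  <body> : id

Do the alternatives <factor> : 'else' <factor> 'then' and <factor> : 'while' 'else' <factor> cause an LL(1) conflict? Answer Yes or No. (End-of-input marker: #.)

No

FIRST('else' <factor> 'then') = { 'else' } and FIRST('while' 'else' <factor>) = { 'while' }.
The FIRST sets are disjoint and neither alternative is nullable — no conflict.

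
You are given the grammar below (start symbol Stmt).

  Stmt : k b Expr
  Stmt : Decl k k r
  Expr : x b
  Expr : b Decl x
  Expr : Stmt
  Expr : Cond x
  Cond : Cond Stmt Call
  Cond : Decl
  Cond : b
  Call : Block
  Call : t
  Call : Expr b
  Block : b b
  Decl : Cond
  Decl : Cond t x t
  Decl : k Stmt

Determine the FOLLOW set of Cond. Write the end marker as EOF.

{ b, k, t, x }

In Expr : Cond x: add FIRST(x) = { x }.
In Cond : Cond Stmt Call: add FIRST(Stmt Call) = { b, k }.
In Decl : Cond: Cond is at the end, add FOLLOW(Decl) = { b, k, t, x }.
In Decl : Cond t x t: add FIRST(t x t) = { t }.
Union: FOLLOW(Cond) = { b, k, t, x }.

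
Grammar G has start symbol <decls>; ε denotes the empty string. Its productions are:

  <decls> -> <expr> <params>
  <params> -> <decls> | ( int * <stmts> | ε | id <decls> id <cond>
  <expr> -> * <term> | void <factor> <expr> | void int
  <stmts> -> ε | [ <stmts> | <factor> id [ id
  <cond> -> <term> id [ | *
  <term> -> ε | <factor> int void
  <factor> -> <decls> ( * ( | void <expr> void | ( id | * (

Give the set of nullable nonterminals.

Directly nullable (have an ε-production): <params>, <stmts>, <term>.
No other nonterminal has a production whose RHS symbols are all nullable.

{ <params>, <stmts>, <term> }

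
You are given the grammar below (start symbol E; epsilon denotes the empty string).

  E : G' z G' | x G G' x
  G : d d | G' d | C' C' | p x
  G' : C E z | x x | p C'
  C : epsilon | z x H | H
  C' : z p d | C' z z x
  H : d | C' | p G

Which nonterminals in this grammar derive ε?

Directly nullable (have an epsilon-production): C.
No other nonterminal has a production whose RHS symbols are all nullable.

{ C }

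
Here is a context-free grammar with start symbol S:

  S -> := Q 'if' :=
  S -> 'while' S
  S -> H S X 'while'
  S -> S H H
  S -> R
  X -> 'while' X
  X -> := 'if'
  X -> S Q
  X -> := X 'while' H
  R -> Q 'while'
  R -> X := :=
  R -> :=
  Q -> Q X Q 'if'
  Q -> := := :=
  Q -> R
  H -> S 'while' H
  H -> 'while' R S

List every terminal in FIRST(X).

X -> 'while' X contributes {'while'}.
X -> := 'if' contributes {:=}.
From X -> S Q: add FIRST(S) = { 'while', := }.
X -> := X 'while' H contributes {:=}.
Union: FIRST(X) = { 'while', := }.

{ 'while', := }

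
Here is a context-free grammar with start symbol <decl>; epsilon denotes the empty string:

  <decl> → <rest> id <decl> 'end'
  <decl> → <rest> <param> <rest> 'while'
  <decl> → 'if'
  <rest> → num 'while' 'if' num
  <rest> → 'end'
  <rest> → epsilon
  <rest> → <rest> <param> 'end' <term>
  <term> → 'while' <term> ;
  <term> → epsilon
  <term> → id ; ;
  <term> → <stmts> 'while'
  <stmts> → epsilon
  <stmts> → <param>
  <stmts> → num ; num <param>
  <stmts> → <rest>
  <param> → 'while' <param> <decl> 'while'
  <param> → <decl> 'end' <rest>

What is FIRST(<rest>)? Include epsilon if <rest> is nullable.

<rest> → num 'while' 'if' num contributes {num}.
<rest> → 'end' contributes {'end'}.
<rest> → epsilon contributes epsilon.
From <rest> → <rest> <param> 'end' <term>: <rest> nullable, take FIRST(<rest>) ∪ FIRST(<param>) = { 'end', 'if', 'while', id, num }.
Union: FIRST(<rest>) = { 'end', 'if', 'while', id, num, epsilon }.

{ 'end', 'if', 'while', id, num, epsilon }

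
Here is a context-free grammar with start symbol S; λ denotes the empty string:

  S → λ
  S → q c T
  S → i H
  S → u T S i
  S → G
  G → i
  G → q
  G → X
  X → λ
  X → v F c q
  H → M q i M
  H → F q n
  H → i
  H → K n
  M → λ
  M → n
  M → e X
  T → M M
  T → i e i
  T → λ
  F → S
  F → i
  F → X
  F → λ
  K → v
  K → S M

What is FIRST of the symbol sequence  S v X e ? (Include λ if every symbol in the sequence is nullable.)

{ i, q, u, v }

Add FIRST(S)\{λ} = { i, q, u, v }; S is nullable, continue.
v is a terminal; add {v} and stop.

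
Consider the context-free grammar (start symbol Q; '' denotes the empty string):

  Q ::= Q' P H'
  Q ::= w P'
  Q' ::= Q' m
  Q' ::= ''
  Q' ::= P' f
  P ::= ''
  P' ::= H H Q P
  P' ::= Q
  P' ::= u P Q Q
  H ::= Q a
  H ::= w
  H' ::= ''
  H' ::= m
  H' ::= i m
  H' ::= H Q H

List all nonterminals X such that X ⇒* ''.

Directly nullable (have an ''-production): Q', P, H'.
Q ::= Q' P H' with every symbol nullable, so Q is nullable.
P' ::= Q with every symbol nullable, so P' is nullable.
No other nonterminal has a production whose RHS symbols are all nullable.

{ H', P, P', Q, Q' }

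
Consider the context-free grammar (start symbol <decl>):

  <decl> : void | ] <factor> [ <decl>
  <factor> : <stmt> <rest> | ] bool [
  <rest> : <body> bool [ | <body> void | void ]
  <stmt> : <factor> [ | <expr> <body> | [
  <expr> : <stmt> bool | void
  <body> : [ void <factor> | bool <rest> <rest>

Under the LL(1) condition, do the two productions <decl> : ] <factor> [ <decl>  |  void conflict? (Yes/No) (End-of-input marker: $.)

No

FIRST(] <factor> [ <decl>) = { ] } and FIRST(void) = { void }.
The FIRST sets are disjoint and neither alternative is nullable — no conflict.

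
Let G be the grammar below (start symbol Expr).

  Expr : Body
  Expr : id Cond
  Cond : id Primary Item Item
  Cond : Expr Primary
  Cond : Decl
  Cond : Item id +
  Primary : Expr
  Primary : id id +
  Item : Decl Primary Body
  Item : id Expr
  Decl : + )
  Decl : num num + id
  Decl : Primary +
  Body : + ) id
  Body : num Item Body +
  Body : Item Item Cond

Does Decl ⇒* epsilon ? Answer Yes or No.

No nonterminal in this grammar is nullable.
No production of Decl has an RHS whose symbols are all nullable, so Decl is not nullable.

No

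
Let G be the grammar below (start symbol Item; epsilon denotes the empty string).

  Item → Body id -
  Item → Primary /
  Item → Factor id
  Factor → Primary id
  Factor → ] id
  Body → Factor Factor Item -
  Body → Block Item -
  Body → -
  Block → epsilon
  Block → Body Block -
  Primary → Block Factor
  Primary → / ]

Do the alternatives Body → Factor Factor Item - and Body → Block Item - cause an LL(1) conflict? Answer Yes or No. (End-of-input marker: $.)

Yes

FIRST(Factor Factor Item -) = { -, /, ] } and FIRST(Block Item -) = { -, /, ] }.
Both contain -, so the two alternatives are not disjoint — LL(1) conflict.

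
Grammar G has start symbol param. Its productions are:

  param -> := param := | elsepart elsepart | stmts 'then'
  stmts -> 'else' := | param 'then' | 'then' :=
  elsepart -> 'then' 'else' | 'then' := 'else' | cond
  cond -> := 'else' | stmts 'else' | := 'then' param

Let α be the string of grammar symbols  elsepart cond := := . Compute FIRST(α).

{ 'else', 'then', := }

Add FIRST(elsepart) = { 'else', 'then', := }; elsepart is not nullable, stop.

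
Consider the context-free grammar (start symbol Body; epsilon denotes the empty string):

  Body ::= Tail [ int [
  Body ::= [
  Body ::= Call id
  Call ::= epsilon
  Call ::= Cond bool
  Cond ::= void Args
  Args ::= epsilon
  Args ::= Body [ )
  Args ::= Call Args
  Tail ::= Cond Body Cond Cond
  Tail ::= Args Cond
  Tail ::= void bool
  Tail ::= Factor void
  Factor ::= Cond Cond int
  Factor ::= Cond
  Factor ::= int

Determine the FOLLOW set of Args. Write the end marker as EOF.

In Cond ::= void Args: Args is at the end, add FOLLOW(Cond) = { [, bool, id, int, void }.
In Args ::= Call Args: Args is at the end, add FOLLOW(Args) = { [, bool, id, int, void }.
In Tail ::= Args Cond: add FIRST(Cond) = { void }.
Union: FOLLOW(Args) = { [, bool, id, int, void }.

{ [, bool, id, int, void }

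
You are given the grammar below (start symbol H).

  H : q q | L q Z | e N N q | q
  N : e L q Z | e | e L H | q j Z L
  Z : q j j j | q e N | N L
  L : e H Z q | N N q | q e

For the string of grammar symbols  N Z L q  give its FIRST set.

Add FIRST(N) = { e, q }; N is not nullable, stop.

{ e, q }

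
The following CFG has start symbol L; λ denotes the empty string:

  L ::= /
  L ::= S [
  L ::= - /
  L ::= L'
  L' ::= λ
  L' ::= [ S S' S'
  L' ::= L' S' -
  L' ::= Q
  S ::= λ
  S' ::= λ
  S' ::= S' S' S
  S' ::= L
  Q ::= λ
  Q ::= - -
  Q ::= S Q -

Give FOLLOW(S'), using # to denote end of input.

{ #, -, /, [ }

In L' ::= [ S S' S': add FIRST(S')\{λ} = { -, /, [ }.
  Since S' is nullable, also add FOLLOW(L') = { #, -, /, [ }.
In L' ::= [ S S' S': S' is at the end, add FOLLOW(L') = { #, -, /, [ }.
In L' ::= L' S' -: add FIRST(-) = { - }.
In S' ::= S' S' S: add FIRST(S' S)\{λ} = { -, /, [ }.
  Since S' S is nullable, also add FOLLOW(S') = { #, -, /, [ }.
In S' ::= S' S' S: add FIRST(S)\{λ} = {  }.
  Since S is nullable, also add FOLLOW(S') = { #, -, /, [ }.
Union: FOLLOW(S') = { #, -, /, [ }.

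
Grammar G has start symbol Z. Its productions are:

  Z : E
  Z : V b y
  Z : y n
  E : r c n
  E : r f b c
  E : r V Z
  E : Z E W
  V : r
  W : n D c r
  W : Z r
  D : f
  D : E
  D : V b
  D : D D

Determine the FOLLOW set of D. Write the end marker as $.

In W : n D c r: add FIRST(c r) = { c }.
In D : D D: add FIRST(D) = { f, r, y }.
In D : D D: D is at the end, add FOLLOW(D) = { c, f, r, y }.
Union: FOLLOW(D) = { c, f, r, y }.

{ c, f, r, y }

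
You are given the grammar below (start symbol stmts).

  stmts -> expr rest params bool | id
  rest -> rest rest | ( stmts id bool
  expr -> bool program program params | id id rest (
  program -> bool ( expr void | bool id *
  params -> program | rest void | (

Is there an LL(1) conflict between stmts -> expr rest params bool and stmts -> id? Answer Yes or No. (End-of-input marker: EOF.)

FIRST(expr rest params bool) = { bool, id } and FIRST(id) = { id }.
Both contain id, so the two alternatives are not disjoint — LL(1) conflict.

Yes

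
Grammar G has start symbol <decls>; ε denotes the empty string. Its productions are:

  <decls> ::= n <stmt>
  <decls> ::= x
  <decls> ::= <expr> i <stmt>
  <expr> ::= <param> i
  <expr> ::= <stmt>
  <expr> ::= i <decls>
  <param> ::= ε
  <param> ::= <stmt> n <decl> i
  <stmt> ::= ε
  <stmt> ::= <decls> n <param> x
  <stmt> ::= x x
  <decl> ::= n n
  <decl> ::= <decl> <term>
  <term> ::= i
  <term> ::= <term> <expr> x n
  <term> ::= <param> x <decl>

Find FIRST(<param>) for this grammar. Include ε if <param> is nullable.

{ i, n, x, ε }

<param> ::= ε contributes ε.
From <param> ::= <stmt> n <decl> i: <stmt> nullable, take FIRST(<stmt>) ∪ {n} = { i, n, x }.
Union: FIRST(<param>) = { i, n, x, ε }.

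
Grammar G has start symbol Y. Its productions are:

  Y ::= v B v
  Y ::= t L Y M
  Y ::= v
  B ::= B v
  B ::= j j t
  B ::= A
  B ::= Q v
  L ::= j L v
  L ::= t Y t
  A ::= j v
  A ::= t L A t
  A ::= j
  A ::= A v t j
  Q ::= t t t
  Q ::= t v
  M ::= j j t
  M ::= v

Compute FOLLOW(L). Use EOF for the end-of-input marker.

{ j, t, v }

In Y ::= t L Y M: add FIRST(Y M) = { t, v }.
In L ::= j L v: add FIRST(v) = { v }.
In A ::= t L A t: add FIRST(A t) = { j, t }.
Union: FOLLOW(L) = { j, t, v }.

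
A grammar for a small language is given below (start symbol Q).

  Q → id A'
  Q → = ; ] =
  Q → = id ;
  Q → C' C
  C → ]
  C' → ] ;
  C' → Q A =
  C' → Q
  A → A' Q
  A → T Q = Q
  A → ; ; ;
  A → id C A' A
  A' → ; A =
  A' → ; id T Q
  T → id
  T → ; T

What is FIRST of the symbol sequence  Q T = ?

{ =, ], id }

Add FIRST(Q) = { =, ], id }; Q is not nullable, stop.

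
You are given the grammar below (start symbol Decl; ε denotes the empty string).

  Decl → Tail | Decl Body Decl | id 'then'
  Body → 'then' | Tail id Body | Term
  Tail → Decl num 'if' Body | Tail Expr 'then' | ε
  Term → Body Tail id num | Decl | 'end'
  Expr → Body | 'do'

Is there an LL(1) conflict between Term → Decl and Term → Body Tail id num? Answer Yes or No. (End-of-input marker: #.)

FIRST(Decl) = { 'do', 'end', 'then', id, num, ε } and FIRST(Body Tail id num) = { 'do', 'end', 'then', id, num }.
Both contain 'do', so the two alternatives are not disjoint — LL(1) conflict.

Yes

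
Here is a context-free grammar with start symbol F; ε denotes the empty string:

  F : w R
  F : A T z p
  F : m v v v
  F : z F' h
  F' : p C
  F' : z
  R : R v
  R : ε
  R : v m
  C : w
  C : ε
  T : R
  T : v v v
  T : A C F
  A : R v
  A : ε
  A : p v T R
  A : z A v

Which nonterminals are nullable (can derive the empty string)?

{ A, C, R, T }

Directly nullable (have an ε-production): R, C, A.
T : R with every symbol nullable, so T is nullable.
No other nonterminal has a production whose RHS symbols are all nullable.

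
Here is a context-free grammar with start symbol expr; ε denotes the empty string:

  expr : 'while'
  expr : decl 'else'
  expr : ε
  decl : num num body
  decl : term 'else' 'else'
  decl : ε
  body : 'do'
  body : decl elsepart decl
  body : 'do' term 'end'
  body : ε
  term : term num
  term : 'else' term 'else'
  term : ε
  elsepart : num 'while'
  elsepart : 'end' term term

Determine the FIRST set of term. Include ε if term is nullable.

{ 'else', num, ε }

From term : term num: term nullable, take FIRST(term) ∪ {num} = { 'else', num }.
term : 'else' term 'else' contributes {'else'}.
term : ε contributes ε.
Union: FIRST(term) = { 'else', num, ε }.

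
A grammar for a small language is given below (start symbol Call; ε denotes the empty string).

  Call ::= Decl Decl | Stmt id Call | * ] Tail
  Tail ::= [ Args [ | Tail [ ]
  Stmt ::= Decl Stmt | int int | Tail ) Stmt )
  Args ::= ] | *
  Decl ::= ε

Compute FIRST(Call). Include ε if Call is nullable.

{ *, [, int, ε }

From Call ::= Decl Decl: Decl, Decl nullable, take FIRST(Decl) ∪ FIRST(Decl) = {  }; also ε since the whole RHS is nullable.
From Call ::= Stmt id Call: add FIRST(Stmt) = { [, int }.
Call ::= * ] Tail contributes {*}.
Union: FIRST(Call) = { *, [, int, ε }.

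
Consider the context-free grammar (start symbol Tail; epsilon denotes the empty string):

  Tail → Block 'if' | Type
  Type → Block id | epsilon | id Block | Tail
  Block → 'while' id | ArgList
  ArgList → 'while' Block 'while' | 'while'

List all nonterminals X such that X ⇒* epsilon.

{ Tail, Type }

Directly nullable (have an epsilon-production): Type.
Tail → Type with every symbol nullable, so Tail is nullable.
No other nonterminal has a production whose RHS symbols are all nullable.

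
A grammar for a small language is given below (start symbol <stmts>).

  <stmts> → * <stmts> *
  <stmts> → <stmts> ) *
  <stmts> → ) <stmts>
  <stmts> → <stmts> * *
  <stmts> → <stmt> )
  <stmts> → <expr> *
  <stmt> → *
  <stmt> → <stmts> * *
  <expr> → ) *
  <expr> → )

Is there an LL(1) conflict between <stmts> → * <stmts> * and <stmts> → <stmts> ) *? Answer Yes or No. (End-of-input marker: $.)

FIRST(* <stmts> *) = { * } and FIRST(<stmts> ) *) = { ), * }.
Both contain *, so the two alternatives are not disjoint — LL(1) conflict.

Yes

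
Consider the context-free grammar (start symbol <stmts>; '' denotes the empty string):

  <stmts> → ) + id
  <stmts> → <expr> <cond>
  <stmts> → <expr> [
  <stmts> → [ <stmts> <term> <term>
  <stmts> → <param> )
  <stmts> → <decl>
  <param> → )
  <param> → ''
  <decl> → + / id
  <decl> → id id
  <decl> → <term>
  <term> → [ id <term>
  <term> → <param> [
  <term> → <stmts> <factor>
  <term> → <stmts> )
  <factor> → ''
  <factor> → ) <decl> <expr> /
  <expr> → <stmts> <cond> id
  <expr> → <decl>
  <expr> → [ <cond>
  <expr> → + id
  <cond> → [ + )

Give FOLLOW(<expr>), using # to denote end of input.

In <stmts> → <expr> <cond>: add FIRST(<cond>) = { [ }.
In <stmts> → <expr> [: add FIRST([) = { [ }.
In <factor> → ) <decl> <expr> /: add FIRST(/) = { / }.
Union: FOLLOW(<expr>) = { /, [ }.

{ /, [ }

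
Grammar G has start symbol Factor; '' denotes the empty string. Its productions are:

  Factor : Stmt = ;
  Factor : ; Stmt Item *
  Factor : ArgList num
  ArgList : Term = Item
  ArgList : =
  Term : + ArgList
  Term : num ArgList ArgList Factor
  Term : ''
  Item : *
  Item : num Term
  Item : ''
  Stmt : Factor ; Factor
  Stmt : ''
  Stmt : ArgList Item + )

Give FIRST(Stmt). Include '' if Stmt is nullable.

From Stmt : Factor ; Factor: add FIRST(Factor) = { +, ;, =, num }.
Stmt : '' contributes ''.
From Stmt : ArgList Item + ): add FIRST(ArgList) = { +, =, num }.
Union: FIRST(Stmt) = { +, ;, =, num, '' }.

{ +, ;, =, num, '' }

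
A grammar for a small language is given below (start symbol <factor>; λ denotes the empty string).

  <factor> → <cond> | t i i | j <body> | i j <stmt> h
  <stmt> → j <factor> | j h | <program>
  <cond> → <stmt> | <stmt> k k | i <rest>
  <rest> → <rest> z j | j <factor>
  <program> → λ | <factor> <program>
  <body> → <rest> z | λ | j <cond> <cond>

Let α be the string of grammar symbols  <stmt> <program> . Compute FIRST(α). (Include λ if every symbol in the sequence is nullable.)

Add FIRST(<stmt>)\{λ} = { i, j, k, t }; <stmt> is nullable, continue.
Add FIRST(<program>)\{λ} = { i, j, k, t }; <program> is nullable, continue.
Every symbol is nullable, so include λ.

{ i, j, k, t, λ }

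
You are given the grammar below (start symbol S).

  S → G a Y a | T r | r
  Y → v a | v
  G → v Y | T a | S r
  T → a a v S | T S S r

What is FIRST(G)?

G → v Y contributes {v}.
From G → T a: add FIRST(T) = { a }.
From G → S r: add FIRST(S) = { a, r, v }.
Union: FIRST(G) = { a, r, v }.

{ a, r, v }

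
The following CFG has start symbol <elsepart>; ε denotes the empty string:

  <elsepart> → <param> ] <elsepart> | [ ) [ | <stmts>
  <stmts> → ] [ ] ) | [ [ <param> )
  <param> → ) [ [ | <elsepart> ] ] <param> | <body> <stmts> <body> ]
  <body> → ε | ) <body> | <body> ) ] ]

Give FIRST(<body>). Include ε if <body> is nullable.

<body> → ε contributes ε.
<body> → ) <body> contributes {)}.
From <body> → <body> ) ] ]: <body> nullable, take FIRST(<body>) ∪ {)} = { ) }.
Union: FIRST(<body>) = { ), ε }.

{ ), ε }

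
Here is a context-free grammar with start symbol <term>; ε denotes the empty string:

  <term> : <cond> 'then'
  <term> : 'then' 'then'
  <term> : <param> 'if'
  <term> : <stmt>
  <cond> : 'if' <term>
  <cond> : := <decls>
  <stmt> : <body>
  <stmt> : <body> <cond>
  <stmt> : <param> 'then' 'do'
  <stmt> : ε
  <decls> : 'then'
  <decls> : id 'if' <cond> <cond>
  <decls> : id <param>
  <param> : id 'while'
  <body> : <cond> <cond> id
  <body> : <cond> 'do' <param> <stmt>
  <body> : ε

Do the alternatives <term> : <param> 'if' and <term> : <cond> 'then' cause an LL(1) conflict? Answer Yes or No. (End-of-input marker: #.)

FIRST(<param> 'if') = { id } and FIRST(<cond> 'then') = { 'if', := }.
The FIRST sets are disjoint and neither alternative is nullable — no conflict.

No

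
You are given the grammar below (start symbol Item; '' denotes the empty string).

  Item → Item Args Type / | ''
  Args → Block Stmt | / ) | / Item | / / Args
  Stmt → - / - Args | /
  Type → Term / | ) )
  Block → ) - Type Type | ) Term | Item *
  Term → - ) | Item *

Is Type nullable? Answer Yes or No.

No

Nullable nonterminals: Item.
No production of Type has an RHS whose symbols are all nullable, so Type is not nullable.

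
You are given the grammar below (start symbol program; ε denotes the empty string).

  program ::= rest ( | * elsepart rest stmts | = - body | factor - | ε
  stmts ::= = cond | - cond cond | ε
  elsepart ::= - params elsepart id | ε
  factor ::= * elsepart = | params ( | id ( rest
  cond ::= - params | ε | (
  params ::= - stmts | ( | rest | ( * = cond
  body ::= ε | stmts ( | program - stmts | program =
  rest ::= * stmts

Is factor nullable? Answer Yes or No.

No

Nullable nonterminals: body, cond, elsepart, program, stmts.
No production of factor has an RHS whose symbols are all nullable, so factor is not nullable.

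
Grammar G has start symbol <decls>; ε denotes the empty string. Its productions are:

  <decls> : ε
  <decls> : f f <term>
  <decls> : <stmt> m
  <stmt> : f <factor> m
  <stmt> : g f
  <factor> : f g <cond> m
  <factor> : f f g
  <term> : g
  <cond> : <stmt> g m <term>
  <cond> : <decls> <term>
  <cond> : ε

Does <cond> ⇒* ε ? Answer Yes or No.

Yes

<cond> has an ε-production, so <cond> ⇒ ε.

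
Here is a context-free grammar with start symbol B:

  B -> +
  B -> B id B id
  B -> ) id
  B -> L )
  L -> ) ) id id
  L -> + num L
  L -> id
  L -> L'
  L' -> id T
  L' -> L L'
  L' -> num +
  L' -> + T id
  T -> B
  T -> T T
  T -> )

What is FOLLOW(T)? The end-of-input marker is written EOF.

In L' -> id T: T is at the end, add FOLLOW(L') = { ), +, id, num }.
In L' -> + T id: add FIRST(id) = { id }.
In T -> T T: add FIRST(T) = { ), +, id, num }.
In T -> T T: T is at the end, add FOLLOW(T) = { ), +, id, num }.
Union: FOLLOW(T) = { ), +, id, num }.

{ ), +, id, num }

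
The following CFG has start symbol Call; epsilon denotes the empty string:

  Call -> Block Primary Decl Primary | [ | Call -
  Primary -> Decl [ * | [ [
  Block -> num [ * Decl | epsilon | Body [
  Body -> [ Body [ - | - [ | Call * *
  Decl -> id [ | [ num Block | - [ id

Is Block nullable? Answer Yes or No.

Yes

Block has an epsilon-production, so Block ⇒ epsilon.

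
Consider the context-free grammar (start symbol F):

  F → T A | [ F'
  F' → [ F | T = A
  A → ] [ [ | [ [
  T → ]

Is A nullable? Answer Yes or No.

No nonterminal in this grammar is nullable.
No production of A has an RHS whose symbols are all nullable, so A is not nullable.

No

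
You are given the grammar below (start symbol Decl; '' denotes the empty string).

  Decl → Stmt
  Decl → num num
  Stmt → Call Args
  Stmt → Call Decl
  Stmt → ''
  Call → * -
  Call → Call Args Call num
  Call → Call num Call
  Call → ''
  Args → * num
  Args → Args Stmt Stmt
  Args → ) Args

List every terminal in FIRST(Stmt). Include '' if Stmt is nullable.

From Stmt → Call Args: Call nullable, take FIRST(Call) ∪ FIRST(Args) = { ), *, num }.
From Stmt → Call Decl: Call, Decl nullable, take FIRST(Call) ∪ FIRST(Decl) = { ), *, num }; also '' since the whole RHS is nullable.
Stmt → '' contributes ''.
Union: FIRST(Stmt) = { ), *, num, '' }.

{ ), *, num, '' }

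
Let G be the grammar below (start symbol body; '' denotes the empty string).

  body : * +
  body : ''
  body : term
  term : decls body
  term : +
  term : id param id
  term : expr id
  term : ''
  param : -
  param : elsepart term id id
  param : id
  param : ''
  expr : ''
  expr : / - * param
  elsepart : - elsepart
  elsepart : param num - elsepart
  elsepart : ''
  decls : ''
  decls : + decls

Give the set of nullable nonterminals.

{ body, decls, elsepart, expr, param, term }

Directly nullable (have an ''-production): body, term, param, expr, elsepart, decls.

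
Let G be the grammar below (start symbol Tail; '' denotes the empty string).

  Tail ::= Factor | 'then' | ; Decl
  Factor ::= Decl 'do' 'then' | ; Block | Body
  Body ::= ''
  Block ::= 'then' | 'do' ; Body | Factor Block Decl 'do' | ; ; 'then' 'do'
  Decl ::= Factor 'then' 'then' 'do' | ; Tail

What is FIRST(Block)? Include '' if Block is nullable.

{ 'do', 'then', ; }

Block ::= 'then' contributes {'then'}.
Block ::= 'do' ; Body contributes {'do'}.
From Block ::= Factor Block Decl 'do': Factor nullable, take FIRST(Factor) ∪ FIRST(Block) = { 'do', 'then', ; }.
Block ::= ; ; 'then' 'do' contributes {;}.
Union: FIRST(Block) = { 'do', 'then', ; }.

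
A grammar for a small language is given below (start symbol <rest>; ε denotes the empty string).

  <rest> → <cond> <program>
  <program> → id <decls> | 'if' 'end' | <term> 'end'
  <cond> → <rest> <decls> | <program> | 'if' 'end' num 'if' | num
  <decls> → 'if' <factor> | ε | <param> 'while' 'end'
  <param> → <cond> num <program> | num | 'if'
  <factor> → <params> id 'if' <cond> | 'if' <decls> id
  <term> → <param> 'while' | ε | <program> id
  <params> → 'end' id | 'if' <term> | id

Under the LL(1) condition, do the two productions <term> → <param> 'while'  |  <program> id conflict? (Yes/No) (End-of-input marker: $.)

Yes

FIRST(<param> 'while') = { 'end', 'if', id, num } and FIRST(<program> id) = { 'end', 'if', id, num }.
Both contain 'end', so the two alternatives are not disjoint — LL(1) conflict.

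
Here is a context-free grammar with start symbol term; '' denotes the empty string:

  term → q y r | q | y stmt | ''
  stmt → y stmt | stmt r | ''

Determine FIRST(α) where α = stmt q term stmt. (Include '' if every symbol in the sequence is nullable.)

{ q, r, y }

Add FIRST(stmt)\{''} = { r, y }; stmt is nullable, continue.
q is a terminal; add {q} and stop.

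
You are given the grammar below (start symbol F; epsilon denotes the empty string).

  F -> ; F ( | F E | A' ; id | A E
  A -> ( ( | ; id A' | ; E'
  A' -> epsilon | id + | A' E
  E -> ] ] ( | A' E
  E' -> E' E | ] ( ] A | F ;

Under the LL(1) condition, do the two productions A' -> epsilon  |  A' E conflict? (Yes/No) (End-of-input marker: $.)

FIRST(epsilon) = { epsilon } and FIRST(A' E) = { ], id }.
The first alternative is nullable and FOLLOW(A') = { ;, ], id } shares ] with FIRST of the second — conflict.

Yes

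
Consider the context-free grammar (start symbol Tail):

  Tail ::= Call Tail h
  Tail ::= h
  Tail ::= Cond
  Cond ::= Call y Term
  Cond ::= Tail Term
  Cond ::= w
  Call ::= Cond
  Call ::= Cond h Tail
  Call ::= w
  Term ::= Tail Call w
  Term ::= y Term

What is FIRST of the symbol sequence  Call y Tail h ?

Add FIRST(Call) = { h, w }; Call is not nullable, stop.

{ h, w }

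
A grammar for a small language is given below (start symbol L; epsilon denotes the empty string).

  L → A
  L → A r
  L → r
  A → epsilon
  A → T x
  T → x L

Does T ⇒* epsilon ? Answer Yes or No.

No

Nullable nonterminals: A, L.
No production of T has an RHS whose symbols are all nullable, so T is not nullable.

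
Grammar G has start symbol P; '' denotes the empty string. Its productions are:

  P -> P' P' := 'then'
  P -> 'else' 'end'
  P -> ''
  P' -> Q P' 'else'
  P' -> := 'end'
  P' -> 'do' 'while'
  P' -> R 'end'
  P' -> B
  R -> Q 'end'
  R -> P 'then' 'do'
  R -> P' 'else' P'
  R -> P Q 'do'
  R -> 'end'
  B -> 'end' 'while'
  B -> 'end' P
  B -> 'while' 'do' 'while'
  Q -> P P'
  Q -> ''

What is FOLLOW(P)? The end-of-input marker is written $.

P is the start symbol, so $ ∈ FOLLOW(P).
In R -> P 'then' 'do': add FIRST('then' 'do') = { 'then' }.
In R -> P Q 'do': add FIRST(Q 'do') = { 'do', 'else', 'end', 'then', 'while', := }.
In B -> 'end' P: P is at the end, add FOLLOW(B) = { 'do', 'else', 'end', 'then', 'while', := }.
In Q -> P P': add FIRST(P') = { 'do', 'else', 'end', 'then', 'while', := }.
Union: FOLLOW(P) = { $, 'do', 'else', 'end', 'then', 'while', := }.

{ $, 'do', 'else', 'end', 'then', 'while', := }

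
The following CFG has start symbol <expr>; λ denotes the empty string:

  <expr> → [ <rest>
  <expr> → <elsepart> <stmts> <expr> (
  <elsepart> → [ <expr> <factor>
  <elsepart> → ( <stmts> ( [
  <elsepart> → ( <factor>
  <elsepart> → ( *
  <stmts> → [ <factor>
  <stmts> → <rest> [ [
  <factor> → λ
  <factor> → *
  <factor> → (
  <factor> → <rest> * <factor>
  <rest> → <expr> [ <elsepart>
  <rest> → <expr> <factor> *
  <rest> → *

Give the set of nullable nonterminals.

{ <factor> }

Directly nullable (have an λ-production): <factor>.
No other nonterminal has a production whose RHS symbols are all nullable.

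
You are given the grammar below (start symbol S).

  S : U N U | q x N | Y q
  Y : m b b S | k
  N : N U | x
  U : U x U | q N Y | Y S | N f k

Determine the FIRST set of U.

{ k, m, q, x }

From U : U x U: add FIRST(U) = { k, m, q, x }.
U : q N Y contributes {q}.
From U : Y S: add FIRST(Y) = { k, m }.
From U : N f k: add FIRST(N) = { x }.
Union: FIRST(U) = { k, m, q, x }.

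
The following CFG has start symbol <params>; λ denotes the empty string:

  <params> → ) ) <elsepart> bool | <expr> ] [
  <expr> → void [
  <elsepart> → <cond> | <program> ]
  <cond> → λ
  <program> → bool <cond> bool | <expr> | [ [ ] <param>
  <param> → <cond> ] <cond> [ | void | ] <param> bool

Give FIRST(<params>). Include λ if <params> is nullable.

<params> → ) ) <elsepart> bool contributes {)}.
From <params> → <expr> ] [: add FIRST(<expr>) = { void }.
Union: FIRST(<params>) = { ), void }.

{ ), void }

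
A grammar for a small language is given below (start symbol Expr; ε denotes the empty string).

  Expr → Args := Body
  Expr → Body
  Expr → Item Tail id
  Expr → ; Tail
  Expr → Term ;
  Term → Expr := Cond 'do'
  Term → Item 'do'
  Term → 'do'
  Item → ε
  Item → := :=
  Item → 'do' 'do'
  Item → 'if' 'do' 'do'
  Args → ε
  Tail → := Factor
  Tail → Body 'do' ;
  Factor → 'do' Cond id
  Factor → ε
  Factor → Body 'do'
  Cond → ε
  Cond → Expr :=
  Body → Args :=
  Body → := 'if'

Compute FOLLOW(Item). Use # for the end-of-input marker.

{ 'do', := }

In Expr → Item Tail id: add FIRST(Tail id) = { := }.
In Term → Item 'do': add FIRST('do') = { 'do' }.
Union: FOLLOW(Item) = { 'do', := }.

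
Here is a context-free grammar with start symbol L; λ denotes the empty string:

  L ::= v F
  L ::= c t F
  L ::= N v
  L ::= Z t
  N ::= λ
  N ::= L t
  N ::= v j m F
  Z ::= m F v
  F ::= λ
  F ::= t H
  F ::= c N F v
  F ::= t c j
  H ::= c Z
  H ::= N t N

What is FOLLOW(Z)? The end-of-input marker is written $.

In L ::= Z t: add FIRST(t) = { t }.
In H ::= c Z: Z is at the end, add FOLLOW(H) = { $, c, t, v }.
Union: FOLLOW(Z) = { $, c, t, v }.

{ $, c, t, v }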